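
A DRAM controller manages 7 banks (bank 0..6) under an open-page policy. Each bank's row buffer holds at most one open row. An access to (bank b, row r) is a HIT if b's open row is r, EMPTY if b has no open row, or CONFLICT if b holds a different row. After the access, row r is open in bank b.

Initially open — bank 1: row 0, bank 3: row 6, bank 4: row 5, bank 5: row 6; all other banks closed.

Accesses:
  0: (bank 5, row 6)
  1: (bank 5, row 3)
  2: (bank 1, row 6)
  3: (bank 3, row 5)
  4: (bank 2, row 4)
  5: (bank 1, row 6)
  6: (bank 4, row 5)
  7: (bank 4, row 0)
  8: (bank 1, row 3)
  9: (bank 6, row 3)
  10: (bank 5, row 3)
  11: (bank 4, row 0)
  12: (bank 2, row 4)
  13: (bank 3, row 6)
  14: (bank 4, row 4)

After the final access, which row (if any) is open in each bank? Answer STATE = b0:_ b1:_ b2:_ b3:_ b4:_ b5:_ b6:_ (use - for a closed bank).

STATE = b0:- b1:3 b2:4 b3:6 b4:4 b5:3 b6:3

0: bank 5 row 6 — prev 6 → HIT
1: bank 5 row 3 — prev 6 → CONFLICT
2: bank 1 row 6 — prev 0 → CONFLICT
3: bank 3 row 5 — prev 6 → CONFLICT
4: bank 2 row 4 — prev None → EMPTY
5: bank 1 row 6 — prev 6 → HIT
6: bank 4 row 5 — prev 5 → HIT
7: bank 4 row 0 — prev 5 → CONFLICT
8: bank 1 row 3 — prev 6 → CONFLICT
9: bank 6 row 3 — prev None → EMPTY
10: bank 5 row 3 — prev 3 → HIT
11: bank 4 row 0 — prev 0 → HIT
12: bank 2 row 4 — prev 4 → HIT
13: bank 3 row 6 — prev 5 → CONFLICT
14: bank 4 row 4 — prev 0 → CONFLICT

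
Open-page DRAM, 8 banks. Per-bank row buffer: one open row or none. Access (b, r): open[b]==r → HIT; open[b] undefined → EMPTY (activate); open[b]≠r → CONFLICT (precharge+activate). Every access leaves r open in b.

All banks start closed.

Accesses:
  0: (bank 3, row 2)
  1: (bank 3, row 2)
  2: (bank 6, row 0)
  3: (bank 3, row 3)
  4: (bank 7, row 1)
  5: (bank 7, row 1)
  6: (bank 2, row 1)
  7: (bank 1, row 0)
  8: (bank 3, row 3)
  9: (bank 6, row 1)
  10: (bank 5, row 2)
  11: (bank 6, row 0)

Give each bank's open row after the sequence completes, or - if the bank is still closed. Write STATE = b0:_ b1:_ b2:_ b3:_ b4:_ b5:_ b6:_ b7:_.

#0 (3,2) E
#1 (3,2) H  (was 2)
#2 (6,0) E
#3 (3,3) C  (was 2)
#4 (7,1) E
#5 (7,1) H  (was 1)
#6 (2,1) E
#7 (1,0) E
#8 (3,3) H  (was 3)
#9 (6,1) C  (was 0)
#10 (5,2) E
#11 (6,0) C  (was 1)

STATE = b0:- b1:0 b2:1 b3:3 b4:- b5:2 b6:0 b7:1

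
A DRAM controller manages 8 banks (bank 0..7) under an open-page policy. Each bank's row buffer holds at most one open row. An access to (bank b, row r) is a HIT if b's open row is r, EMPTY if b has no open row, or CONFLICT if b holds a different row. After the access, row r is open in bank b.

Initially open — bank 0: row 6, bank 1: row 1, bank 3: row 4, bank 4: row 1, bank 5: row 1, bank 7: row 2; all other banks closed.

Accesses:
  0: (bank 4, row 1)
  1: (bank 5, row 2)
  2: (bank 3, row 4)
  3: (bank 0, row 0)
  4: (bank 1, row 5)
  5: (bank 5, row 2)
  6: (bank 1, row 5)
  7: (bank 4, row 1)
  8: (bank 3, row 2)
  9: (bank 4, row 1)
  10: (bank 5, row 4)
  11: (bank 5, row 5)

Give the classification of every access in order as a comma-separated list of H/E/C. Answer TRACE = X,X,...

TRACE = H,C,H,C,C,H,H,H,C,H,C,C

0: bank 4 row 1 — prev 1 → HIT
1: bank 5 row 2 — prev 1 → CONFLICT
2: bank 3 row 4 — prev 4 → HIT
3: bank 0 row 0 — prev 6 → CONFLICT
4: bank 1 row 5 — prev 1 → CONFLICT
5: bank 5 row 2 — prev 2 → HIT
6: bank 1 row 5 — prev 5 → HIT
7: bank 4 row 1 — prev 1 → HIT
8: bank 3 row 2 — prev 4 → CONFLICT
9: bank 4 row 1 — prev 1 → HIT
10: bank 5 row 4 — prev 2 → CONFLICT
11: bank 5 row 5 — prev 4 → CONFLICT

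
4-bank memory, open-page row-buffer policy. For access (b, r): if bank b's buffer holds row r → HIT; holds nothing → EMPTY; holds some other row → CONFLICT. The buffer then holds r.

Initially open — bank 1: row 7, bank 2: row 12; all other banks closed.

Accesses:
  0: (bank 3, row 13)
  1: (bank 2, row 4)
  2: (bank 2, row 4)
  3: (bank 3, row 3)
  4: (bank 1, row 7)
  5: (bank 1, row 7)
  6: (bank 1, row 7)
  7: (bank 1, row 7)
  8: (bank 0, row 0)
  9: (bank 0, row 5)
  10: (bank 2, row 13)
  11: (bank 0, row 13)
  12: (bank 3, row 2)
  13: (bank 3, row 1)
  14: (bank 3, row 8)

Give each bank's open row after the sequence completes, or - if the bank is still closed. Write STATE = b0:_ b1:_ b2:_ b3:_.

STATE = b0:13 b1:7 b2:13 b3:8

  [0] b3 r13: no row ⇒ E
  [1] b2 r4: had r12 ⇒ C
  [2] b2 r4: had r4 ⇒ H
  [3] b3 r3: had r13 ⇒ C
  [4] b1 r7: had r7 ⇒ H
  [5] b1 r7: had r7 ⇒ H
  [6] b1 r7: had r7 ⇒ H
  [7] b1 r7: had r7 ⇒ H
  [8] b0 r0: no row ⇒ E
  [9] b0 r5: had r0 ⇒ C
  [10] b2 r13: had r4 ⇒ C
  [11] b0 r13: had r5 ⇒ C
  [12] b3 r2: had r3 ⇒ C
  [13] b3 r1: had r2 ⇒ C
  [14] b3 r8: had r1 ⇒ C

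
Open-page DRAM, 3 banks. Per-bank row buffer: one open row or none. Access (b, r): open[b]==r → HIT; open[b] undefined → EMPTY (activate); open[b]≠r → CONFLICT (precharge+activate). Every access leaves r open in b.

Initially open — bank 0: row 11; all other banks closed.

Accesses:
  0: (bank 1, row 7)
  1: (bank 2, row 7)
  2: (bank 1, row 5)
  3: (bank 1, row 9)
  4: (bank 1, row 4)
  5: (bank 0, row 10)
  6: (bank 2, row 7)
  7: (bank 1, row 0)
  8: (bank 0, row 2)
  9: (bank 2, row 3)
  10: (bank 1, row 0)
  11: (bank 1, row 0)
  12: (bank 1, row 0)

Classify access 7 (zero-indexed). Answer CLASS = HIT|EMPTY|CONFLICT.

0: bank 1 row 7 — prev None → EMPTY
1: bank 2 row 7 — prev None → EMPTY
2: bank 1 row 5 — prev 7 → CONFLICT
3: bank 1 row 9 — prev 5 → CONFLICT
4: bank 1 row 4 — prev 9 → CONFLICT
5: bank 0 row 10 — prev 11 → CONFLICT
6: bank 2 row 7 — prev 7 → HIT
7: bank 1 row 0 — prev 4 → CONFLICT
8: bank 0 row 2 — prev 10 → CONFLICT
9: bank 2 row 3 — prev 7 → CONFLICT
10: bank 1 row 0 — prev 0 → HIT
11: bank 1 row 0 — prev 0 → HIT
12: bank 1 row 0 — prev 0 → HIT

CLASS = CONFLICT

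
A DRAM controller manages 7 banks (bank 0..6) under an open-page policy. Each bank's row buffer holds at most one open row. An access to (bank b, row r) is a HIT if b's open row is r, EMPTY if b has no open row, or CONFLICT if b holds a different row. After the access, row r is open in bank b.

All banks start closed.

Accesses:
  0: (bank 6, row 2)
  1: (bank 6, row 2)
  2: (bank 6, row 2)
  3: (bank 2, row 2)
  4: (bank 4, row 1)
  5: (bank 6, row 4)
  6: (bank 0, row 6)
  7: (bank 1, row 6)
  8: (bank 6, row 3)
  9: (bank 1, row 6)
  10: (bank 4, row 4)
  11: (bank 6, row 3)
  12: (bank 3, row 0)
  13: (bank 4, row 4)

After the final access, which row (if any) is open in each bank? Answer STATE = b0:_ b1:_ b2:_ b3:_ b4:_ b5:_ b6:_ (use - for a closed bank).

STATE = b0:6 b1:6 b2:2 b3:0 b4:4 b5:- b6:3

#0 (6,2) E
#1 (6,2) H  (was 2)
#2 (6,2) H  (was 2)
#3 (2,2) E
#4 (4,1) E
#5 (6,4) C  (was 2)
#6 (0,6) E
#7 (1,6) E
#8 (6,3) C  (was 4)
#9 (1,6) H  (was 6)
#10 (4,4) C  (was 1)
#11 (6,3) H  (was 3)
#12 (3,0) E
#13 (4,4) H  (was 4)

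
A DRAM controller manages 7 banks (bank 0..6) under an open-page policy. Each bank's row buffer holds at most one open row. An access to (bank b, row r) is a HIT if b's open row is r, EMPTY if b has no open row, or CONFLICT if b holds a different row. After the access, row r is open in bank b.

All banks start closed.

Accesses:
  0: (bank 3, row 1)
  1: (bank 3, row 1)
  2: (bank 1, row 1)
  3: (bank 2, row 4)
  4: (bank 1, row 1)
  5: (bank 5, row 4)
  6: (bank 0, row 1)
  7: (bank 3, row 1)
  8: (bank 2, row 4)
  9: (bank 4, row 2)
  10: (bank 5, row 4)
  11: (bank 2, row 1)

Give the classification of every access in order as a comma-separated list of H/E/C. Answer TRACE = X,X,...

TRACE = E,H,E,E,H,E,E,H,H,E,H,C

0: bank 3 row 1 — prev None → EMPTY
1: bank 3 row 1 — prev 1 → HIT
2: bank 1 row 1 — prev None → EMPTY
3: bank 2 row 4 — prev None → EMPTY
4: bank 1 row 1 — prev 1 → HIT
5: bank 5 row 4 — prev None → EMPTY
6: bank 0 row 1 — prev None → EMPTY
7: bank 3 row 1 — prev 1 → HIT
8: bank 2 row 4 — prev 4 → HIT
9: bank 4 row 2 — prev None → EMPTY
10: bank 5 row 4 — prev 4 → HIT
11: bank 2 row 1 — prev 4 → CONFLICT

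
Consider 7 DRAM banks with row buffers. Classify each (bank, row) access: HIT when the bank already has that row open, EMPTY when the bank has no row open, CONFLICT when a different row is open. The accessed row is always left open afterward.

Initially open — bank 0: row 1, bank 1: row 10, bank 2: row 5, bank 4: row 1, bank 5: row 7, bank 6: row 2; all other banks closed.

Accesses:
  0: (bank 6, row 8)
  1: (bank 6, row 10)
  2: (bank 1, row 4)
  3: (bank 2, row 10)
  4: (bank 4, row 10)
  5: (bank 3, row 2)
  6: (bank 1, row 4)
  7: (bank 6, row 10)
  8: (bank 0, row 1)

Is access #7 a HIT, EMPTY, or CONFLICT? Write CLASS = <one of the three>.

CLASS = HIT

0: bank 6 row 8 — prev 2 → CONFLICT
1: bank 6 row 10 — prev 8 → CONFLICT
2: bank 1 row 4 — prev 10 → CONFLICT
3: bank 2 row 10 — prev 5 → CONFLICT
4: bank 4 row 10 — prev 1 → CONFLICT
5: bank 3 row 2 — prev None → EMPTY
6: bank 1 row 4 — prev 4 → HIT
7: bank 6 row 10 — prev 10 → HIT
8: bank 0 row 1 — prev 1 → HIT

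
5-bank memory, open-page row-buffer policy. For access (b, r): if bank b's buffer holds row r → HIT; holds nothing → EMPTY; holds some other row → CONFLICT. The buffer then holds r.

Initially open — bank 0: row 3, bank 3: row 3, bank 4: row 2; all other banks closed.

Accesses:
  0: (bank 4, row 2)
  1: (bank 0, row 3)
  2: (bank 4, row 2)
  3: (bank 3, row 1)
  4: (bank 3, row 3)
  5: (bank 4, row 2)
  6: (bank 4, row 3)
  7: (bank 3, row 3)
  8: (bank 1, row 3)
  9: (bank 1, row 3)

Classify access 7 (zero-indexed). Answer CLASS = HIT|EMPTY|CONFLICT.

  [0] b4 r2: had r2 ⇒ H
  [1] b0 r3: had r3 ⇒ H
  [2] b4 r2: had r2 ⇒ H
  [3] b3 r1: had r3 ⇒ C
  [4] b3 r3: had r1 ⇒ C
  [5] b4 r2: had r2 ⇒ H
  [6] b4 r3: had r2 ⇒ C
  [7] b3 r3: had r3 ⇒ H
  [8] b1 r3: no row ⇒ E
  [9] b1 r3: had r3 ⇒ H

CLASS = HIT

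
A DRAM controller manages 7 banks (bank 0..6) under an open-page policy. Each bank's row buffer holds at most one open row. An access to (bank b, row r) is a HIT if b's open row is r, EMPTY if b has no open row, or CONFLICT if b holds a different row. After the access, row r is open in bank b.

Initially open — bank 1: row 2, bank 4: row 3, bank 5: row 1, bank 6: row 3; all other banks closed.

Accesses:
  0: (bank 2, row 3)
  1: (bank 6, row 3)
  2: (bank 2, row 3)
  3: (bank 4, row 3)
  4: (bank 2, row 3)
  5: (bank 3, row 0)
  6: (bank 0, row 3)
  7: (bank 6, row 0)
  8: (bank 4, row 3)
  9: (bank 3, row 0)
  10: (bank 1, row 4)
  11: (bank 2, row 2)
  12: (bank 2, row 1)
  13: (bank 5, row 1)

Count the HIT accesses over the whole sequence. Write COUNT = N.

COUNT = 7

  [0] b2 r3: no row ⇒ E
  [1] b6 r3: had r3 ⇒ H
  [2] b2 r3: had r3 ⇒ H
  [3] b4 r3: had r3 ⇒ H
  [4] b2 r3: had r3 ⇒ H
  [5] b3 r0: no row ⇒ E
  [6] b0 r3: no row ⇒ E
  [7] b6 r0: had r3 ⇒ C
  [8] b4 r3: had r3 ⇒ H
  [9] b3 r0: had r0 ⇒ H
  [10] b1 r4: had r2 ⇒ C
  [11] b2 r2: had r3 ⇒ C
  [12] b2 r1: had r2 ⇒ C
  [13] b5 r1: had r1 ⇒ H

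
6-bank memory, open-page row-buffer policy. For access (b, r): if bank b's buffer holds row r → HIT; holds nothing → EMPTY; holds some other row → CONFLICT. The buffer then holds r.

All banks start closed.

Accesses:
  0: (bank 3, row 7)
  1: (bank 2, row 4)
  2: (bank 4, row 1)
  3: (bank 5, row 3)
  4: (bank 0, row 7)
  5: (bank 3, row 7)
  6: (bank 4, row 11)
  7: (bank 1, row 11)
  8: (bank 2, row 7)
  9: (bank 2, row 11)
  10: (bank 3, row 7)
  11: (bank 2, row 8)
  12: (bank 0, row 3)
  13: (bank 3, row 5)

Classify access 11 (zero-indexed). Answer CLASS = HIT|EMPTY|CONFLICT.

CLASS = CONFLICT

0: bank 3 row 7 — prev None → EMPTY
1: bank 2 row 4 — prev None → EMPTY
2: bank 4 row 1 — prev None → EMPTY
3: bank 5 row 3 — prev None → EMPTY
4: bank 0 row 7 — prev None → EMPTY
5: bank 3 row 7 — prev 7 → HIT
6: bank 4 row 11 — prev 1 → CONFLICT
7: bank 1 row 11 — prev None → EMPTY
8: bank 2 row 7 — prev 4 → CONFLICT
9: bank 2 row 11 — prev 7 → CONFLICT
10: bank 3 row 7 — prev 7 → HIT
11: bank 2 row 8 — prev 11 → CONFLICT
12: bank 0 row 3 — prev 7 → CONFLICT
13: bank 3 row 5 — prev 7 → CONFLICT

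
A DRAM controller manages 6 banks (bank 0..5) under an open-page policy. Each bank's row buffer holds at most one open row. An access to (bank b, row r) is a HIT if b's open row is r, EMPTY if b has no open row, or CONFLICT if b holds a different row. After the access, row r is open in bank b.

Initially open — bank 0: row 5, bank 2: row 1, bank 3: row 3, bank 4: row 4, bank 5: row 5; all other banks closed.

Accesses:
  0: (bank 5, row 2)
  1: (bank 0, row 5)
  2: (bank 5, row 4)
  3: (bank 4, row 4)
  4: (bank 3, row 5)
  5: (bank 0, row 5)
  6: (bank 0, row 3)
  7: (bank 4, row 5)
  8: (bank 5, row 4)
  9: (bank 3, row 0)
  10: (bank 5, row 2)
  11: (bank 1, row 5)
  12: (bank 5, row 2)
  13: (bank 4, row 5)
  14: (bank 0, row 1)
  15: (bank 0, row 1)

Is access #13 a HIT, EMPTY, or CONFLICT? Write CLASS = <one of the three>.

#0 (5,2) C  (was 5)
#1 (0,5) H  (was 5)
#2 (5,4) C  (was 2)
#3 (4,4) H  (was 4)
#4 (3,5) C  (was 3)
#5 (0,5) H  (was 5)
#6 (0,3) C  (was 5)
#7 (4,5) C  (was 4)
#8 (5,4) H  (was 4)
#9 (3,0) C  (was 5)
#10 (5,2) C  (was 4)
#11 (1,5) E
#12 (5,2) H  (was 2)
#13 (4,5) H  (was 5)
#14 (0,1) C  (was 3)
#15 (0,1) H  (was 1)

CLASS = HIT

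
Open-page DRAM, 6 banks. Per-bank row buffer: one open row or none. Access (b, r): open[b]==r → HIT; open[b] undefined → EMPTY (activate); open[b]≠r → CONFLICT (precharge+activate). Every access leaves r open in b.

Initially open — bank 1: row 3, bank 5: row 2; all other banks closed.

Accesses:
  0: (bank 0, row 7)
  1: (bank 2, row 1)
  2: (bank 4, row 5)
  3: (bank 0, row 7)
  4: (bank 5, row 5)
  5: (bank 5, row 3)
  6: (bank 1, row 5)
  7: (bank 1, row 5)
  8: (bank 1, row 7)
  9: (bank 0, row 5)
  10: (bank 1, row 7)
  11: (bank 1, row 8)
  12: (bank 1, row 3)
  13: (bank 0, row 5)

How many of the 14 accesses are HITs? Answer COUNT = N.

COUNT = 4

step 0: bank0 None->7 [EMPTY]
step 1: bank2 None->1 [EMPTY]
step 2: bank4 None->5 [EMPTY]
step 3: bank0 7->7 [HIT]
step 4: bank5 2->5 [CONFLICT]
step 5: bank5 5->3 [CONFLICT]
step 6: bank1 3->5 [CONFLICT]
step 7: bank1 5->5 [HIT]
step 8: bank1 5->7 [CONFLICT]
step 9: bank0 7->5 [CONFLICT]
step 10: bank1 7->7 [HIT]
step 11: bank1 7->8 [CONFLICT]
step 12: bank1 8->3 [CONFLICT]
step 13: bank0 5->5 [HIT]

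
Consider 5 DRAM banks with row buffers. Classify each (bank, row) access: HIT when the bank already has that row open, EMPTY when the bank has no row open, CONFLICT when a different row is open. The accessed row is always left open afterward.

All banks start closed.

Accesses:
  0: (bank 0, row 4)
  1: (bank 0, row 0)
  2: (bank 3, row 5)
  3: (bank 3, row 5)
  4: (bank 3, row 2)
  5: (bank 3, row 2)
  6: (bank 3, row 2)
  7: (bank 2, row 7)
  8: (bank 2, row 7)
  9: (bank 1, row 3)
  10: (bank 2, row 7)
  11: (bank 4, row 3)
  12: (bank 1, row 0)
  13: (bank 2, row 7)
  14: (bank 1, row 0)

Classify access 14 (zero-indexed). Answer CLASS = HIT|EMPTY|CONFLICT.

0: bank 0 row 4 — prev None → EMPTY
1: bank 0 row 0 — prev 4 → CONFLICT
2: bank 3 row 5 — prev None → EMPTY
3: bank 3 row 5 — prev 5 → HIT
4: bank 3 row 2 — prev 5 → CONFLICT
5: bank 3 row 2 — prev 2 → HIT
6: bank 3 row 2 — prev 2 → HIT
7: bank 2 row 7 — prev None → EMPTY
8: bank 2 row 7 — prev 7 → HIT
9: bank 1 row 3 — prev None → EMPTY
10: bank 2 row 7 — prev 7 → HIT
11: bank 4 row 3 — prev None → EMPTY
12: bank 1 row 0 — prev 3 → CONFLICT
13: bank 2 row 7 — prev 7 → HIT
14: bank 1 row 0 — prev 0 → HIT

CLASS = HIT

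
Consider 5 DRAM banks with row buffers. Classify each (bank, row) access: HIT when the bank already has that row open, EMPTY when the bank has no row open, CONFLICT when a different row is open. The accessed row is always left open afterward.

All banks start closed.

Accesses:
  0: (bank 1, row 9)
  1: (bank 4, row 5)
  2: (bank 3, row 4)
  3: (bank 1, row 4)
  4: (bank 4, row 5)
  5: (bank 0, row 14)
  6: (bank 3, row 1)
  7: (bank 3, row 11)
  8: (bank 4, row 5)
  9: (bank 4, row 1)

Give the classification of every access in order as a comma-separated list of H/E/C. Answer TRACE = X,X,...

TRACE = E,E,E,C,H,E,C,C,H,C

#0 (1,9) E
#1 (4,5) E
#2 (3,4) E
#3 (1,4) C  (was 9)
#4 (4,5) H  (was 5)
#5 (0,14) E
#6 (3,1) C  (was 4)
#7 (3,11) C  (was 1)
#8 (4,5) H  (was 5)
#9 (4,1) C  (was 5)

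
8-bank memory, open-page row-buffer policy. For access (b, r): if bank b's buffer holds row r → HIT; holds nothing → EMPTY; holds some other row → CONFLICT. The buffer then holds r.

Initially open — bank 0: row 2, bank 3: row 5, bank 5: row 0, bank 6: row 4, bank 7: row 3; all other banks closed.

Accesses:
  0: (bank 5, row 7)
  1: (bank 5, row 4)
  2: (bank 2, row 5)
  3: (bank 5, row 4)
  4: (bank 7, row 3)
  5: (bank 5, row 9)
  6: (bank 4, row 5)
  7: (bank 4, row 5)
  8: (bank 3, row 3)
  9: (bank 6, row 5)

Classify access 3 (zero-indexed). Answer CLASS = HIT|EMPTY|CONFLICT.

#0 (5,7) C  (was 0)
#1 (5,4) C  (was 7)
#2 (2,5) E
#3 (5,4) H  (was 4)
#4 (7,3) H  (was 3)
#5 (5,9) C  (was 4)
#6 (4,5) E
#7 (4,5) H  (was 5)
#8 (3,3) C  (was 5)
#9 (6,5) C  (was 4)

CLASS = HIT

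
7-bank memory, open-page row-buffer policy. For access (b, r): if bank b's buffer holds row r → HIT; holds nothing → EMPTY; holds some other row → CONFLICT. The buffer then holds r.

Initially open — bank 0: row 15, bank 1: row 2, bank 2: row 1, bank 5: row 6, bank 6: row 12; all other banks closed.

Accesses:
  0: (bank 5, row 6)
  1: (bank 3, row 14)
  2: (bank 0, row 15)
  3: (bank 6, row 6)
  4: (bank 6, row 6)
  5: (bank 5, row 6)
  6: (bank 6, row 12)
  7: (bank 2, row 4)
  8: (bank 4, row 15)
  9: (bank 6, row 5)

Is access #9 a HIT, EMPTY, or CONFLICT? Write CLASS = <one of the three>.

CLASS = CONFLICT

  [0] b5 r6: had r6 ⇒ H
  [1] b3 r14: no row ⇒ E
  [2] b0 r15: had r15 ⇒ H
  [3] b6 r6: had r12 ⇒ C
  [4] b6 r6: had r6 ⇒ H
  [5] b5 r6: had r6 ⇒ H
  [6] b6 r12: had r6 ⇒ C
  [7] b2 r4: had r1 ⇒ C
  [8] b4 r15: no row ⇒ E
  [9] b6 r5: had r12 ⇒ C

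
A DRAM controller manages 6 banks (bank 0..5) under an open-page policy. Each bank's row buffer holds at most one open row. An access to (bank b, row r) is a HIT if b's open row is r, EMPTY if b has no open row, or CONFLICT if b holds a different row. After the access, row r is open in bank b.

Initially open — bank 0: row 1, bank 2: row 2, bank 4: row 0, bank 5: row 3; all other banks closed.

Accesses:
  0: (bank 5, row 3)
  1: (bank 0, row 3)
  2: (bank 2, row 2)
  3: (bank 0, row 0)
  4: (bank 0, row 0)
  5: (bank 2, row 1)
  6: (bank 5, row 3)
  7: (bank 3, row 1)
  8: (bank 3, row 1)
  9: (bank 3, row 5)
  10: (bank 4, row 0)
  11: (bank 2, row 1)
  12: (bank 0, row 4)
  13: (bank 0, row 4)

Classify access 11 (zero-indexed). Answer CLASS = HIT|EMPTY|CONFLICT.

step 0: bank5 3->3 [HIT]
step 1: bank0 1->3 [CONFLICT]
step 2: bank2 2->2 [HIT]
step 3: bank0 3->0 [CONFLICT]
step 4: bank0 0->0 [HIT]
step 5: bank2 2->1 [CONFLICT]
step 6: bank5 3->3 [HIT]
step 7: bank3 None->1 [EMPTY]
step 8: bank3 1->1 [HIT]
step 9: bank3 1->5 [CONFLICT]
step 10: bank4 0->0 [HIT]
step 11: bank2 1->1 [HIT]
step 12: bank0 0->4 [CONFLICT]
step 13: bank0 4->4 [HIT]

CLASS = HIT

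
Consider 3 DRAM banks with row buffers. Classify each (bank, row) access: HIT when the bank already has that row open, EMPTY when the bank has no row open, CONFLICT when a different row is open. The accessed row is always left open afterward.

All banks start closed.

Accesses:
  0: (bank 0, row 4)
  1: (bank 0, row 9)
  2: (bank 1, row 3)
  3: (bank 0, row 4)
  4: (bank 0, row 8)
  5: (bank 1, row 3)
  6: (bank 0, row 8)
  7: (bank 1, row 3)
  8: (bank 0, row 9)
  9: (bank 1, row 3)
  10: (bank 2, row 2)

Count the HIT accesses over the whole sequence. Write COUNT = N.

step 0: bank0 None->4 [EMPTY]
step 1: bank0 4->9 [CONFLICT]
step 2: bank1 None->3 [EMPTY]
step 3: bank0 9->4 [CONFLICT]
step 4: bank0 4->8 [CONFLICT]
step 5: bank1 3->3 [HIT]
step 6: bank0 8->8 [HIT]
step 7: bank1 3->3 [HIT]
step 8: bank0 8->9 [CONFLICT]
step 9: bank1 3->3 [HIT]
step 10: bank2 None->2 [EMPTY]

COUNT = 4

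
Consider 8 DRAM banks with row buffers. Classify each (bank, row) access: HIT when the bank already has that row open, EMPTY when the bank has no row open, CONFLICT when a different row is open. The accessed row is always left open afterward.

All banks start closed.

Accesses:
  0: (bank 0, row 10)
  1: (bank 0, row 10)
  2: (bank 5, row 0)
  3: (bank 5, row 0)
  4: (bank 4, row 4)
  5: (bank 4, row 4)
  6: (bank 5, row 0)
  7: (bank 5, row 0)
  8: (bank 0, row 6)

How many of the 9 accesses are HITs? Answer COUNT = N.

step 0: bank0 None->10 [EMPTY]
step 1: bank0 10->10 [HIT]
step 2: bank5 None->0 [EMPTY]
step 3: bank5 0->0 [HIT]
step 4: bank4 None->4 [EMPTY]
step 5: bank4 4->4 [HIT]
step 6: bank5 0->0 [HIT]
step 7: bank5 0->0 [HIT]
step 8: bank0 10->6 [CONFLICT]

COUNT = 5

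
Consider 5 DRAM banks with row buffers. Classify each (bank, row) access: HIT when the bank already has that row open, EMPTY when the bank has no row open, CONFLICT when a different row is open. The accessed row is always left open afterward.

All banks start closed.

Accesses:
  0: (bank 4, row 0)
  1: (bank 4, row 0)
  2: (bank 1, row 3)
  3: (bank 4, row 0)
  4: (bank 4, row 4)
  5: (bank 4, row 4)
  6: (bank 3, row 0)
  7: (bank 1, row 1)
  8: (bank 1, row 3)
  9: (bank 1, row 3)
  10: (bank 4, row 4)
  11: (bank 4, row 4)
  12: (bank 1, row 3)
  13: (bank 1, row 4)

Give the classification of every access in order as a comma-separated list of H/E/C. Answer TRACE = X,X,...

TRACE = E,H,E,H,C,H,E,C,C,H,H,H,H,C

  [0] b4 r0: no row ⇒ E
  [1] b4 r0: had r0 ⇒ H
  [2] b1 r3: no row ⇒ E
  [3] b4 r0: had r0 ⇒ H
  [4] b4 r4: had r0 ⇒ C
  [5] b4 r4: had r4 ⇒ H
  [6] b3 r0: no row ⇒ E
  [7] b1 r1: had r3 ⇒ C
  [8] b1 r3: had r1 ⇒ C
  [9] b1 r3: had r3 ⇒ H
  [10] b4 r4: had r4 ⇒ H
  [11] b4 r4: had r4 ⇒ H
  [12] b1 r3: had r3 ⇒ H
  [13] b1 r4: had r3 ⇒ C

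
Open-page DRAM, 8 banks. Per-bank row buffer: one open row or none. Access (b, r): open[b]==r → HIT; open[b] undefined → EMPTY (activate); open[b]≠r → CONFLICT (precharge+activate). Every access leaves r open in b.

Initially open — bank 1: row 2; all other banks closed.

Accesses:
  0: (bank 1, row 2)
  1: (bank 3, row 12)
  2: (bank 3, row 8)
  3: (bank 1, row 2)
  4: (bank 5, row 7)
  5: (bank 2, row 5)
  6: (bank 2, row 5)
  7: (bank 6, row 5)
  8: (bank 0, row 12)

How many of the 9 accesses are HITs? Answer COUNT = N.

0: bank 1 row 2 — prev 2 → HIT
1: bank 3 row 12 — prev None → EMPTY
2: bank 3 row 8 — prev 12 → CONFLICT
3: bank 1 row 2 — prev 2 → HIT
4: bank 5 row 7 — prev None → EMPTY
5: bank 2 row 5 — prev None → EMPTY
6: bank 2 row 5 — prev 5 → HIT
7: bank 6 row 5 — prev None → EMPTY
8: bank 0 row 12 — prev None → EMPTY

COUNT = 3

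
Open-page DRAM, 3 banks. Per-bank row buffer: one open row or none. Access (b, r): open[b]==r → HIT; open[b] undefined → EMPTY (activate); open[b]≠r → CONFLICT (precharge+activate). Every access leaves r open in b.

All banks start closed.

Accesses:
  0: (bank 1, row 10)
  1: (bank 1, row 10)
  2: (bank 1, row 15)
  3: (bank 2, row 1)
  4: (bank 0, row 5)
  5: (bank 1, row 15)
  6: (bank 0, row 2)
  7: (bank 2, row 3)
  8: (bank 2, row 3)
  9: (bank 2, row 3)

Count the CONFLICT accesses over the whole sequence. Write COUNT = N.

step 0: bank1 None->10 [EMPTY]
step 1: bank1 10->10 [HIT]
step 2: bank1 10->15 [CONFLICT]
step 3: bank2 None->1 [EMPTY]
step 4: bank0 None->5 [EMPTY]
step 5: bank1 15->15 [HIT]
step 6: bank0 5->2 [CONFLICT]
step 7: bank2 1->3 [CONFLICT]
step 8: bank2 3->3 [HIT]
step 9: bank2 3->3 [HIT]

COUNT = 3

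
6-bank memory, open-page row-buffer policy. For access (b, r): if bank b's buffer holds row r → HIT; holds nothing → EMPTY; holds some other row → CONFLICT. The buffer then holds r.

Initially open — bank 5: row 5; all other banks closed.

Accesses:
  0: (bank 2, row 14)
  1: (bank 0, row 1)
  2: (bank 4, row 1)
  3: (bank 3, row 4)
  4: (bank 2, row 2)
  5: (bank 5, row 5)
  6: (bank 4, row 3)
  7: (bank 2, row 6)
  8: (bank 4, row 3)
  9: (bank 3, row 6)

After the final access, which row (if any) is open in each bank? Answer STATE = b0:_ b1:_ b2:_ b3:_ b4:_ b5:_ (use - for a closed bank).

  [0] b2 r14: no row ⇒ E
  [1] b0 r1: no row ⇒ E
  [2] b4 r1: no row ⇒ E
  [3] b3 r4: no row ⇒ E
  [4] b2 r2: had r14 ⇒ C
  [5] b5 r5: had r5 ⇒ H
  [6] b4 r3: had r1 ⇒ C
  [7] b2 r6: had r2 ⇒ C
  [8] b4 r3: had r3 ⇒ H
  [9] b3 r6: had r4 ⇒ C

STATE = b0:1 b1:- b2:6 b3:6 b4:3 b5:5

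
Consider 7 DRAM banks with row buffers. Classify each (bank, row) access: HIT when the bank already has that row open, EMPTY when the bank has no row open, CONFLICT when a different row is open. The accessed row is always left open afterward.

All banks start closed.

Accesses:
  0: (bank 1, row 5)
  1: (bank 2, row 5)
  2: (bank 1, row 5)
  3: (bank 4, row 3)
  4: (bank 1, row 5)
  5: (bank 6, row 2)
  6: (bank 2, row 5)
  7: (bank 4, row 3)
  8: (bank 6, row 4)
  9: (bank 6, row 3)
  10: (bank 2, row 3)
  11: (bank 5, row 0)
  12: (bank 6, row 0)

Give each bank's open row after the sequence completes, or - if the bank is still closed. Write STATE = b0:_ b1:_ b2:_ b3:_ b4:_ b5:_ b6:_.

step 0: bank1 None->5 [EMPTY]
step 1: bank2 None->5 [EMPTY]
step 2: bank1 5->5 [HIT]
step 3: bank4 None->3 [EMPTY]
step 4: bank1 5->5 [HIT]
step 5: bank6 None->2 [EMPTY]
step 6: bank2 5->5 [HIT]
step 7: bank4 3->3 [HIT]
step 8: bank6 2->4 [CONFLICT]
step 9: bank6 4->3 [CONFLICT]
step 10: bank2 5->3 [CONFLICT]
step 11: bank5 None->0 [EMPTY]
step 12: bank6 3->0 [CONFLICT]

STATE = b0:- b1:5 b2:3 b3:- b4:3 b5:0 b6:0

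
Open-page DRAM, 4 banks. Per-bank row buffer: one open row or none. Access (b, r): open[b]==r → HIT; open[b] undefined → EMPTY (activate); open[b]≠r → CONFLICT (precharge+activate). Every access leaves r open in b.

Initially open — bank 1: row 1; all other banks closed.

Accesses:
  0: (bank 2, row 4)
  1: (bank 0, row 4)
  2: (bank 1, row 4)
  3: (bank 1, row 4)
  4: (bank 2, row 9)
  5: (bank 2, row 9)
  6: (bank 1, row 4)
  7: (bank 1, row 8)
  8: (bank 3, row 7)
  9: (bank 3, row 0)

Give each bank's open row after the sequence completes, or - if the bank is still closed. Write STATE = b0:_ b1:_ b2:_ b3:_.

0: bank 2 row 4 — prev None → EMPTY
1: bank 0 row 4 — prev None → EMPTY
2: bank 1 row 4 — prev 1 → CONFLICT
3: bank 1 row 4 — prev 4 → HIT
4: bank 2 row 9 — prev 4 → CONFLICT
5: bank 2 row 9 — prev 9 → HIT
6: bank 1 row 4 — prev 4 → HIT
7: bank 1 row 8 — prev 4 → CONFLICT
8: bank 3 row 7 — prev None → EMPTY
9: bank 3 row 0 — prev 7 → CONFLICT

STATE = b0:4 b1:8 b2:9 b3:0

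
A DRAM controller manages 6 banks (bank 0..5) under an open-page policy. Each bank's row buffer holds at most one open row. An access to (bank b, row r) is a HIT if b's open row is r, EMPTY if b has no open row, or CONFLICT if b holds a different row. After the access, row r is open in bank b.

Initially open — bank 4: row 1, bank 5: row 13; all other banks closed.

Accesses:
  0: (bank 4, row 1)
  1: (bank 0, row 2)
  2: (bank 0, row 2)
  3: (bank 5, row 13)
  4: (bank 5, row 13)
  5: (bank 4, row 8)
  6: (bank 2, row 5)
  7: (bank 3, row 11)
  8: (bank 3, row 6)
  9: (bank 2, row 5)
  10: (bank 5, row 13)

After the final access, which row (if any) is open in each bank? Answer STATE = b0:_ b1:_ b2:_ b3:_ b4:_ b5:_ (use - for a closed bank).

STATE = b0:2 b1:- b2:5 b3:6 b4:8 b5:13

step 0: bank4 1->1 [HIT]
step 1: bank0 None->2 [EMPTY]
step 2: bank0 2->2 [HIT]
step 3: bank5 13->13 [HIT]
step 4: bank5 13->13 [HIT]
step 5: bank4 1->8 [CONFLICT]
step 6: bank2 None->5 [EMPTY]
step 7: bank3 None->11 [EMPTY]
step 8: bank3 11->6 [CONFLICT]
step 9: bank2 5->5 [HIT]
step 10: bank5 13->13 [HIT]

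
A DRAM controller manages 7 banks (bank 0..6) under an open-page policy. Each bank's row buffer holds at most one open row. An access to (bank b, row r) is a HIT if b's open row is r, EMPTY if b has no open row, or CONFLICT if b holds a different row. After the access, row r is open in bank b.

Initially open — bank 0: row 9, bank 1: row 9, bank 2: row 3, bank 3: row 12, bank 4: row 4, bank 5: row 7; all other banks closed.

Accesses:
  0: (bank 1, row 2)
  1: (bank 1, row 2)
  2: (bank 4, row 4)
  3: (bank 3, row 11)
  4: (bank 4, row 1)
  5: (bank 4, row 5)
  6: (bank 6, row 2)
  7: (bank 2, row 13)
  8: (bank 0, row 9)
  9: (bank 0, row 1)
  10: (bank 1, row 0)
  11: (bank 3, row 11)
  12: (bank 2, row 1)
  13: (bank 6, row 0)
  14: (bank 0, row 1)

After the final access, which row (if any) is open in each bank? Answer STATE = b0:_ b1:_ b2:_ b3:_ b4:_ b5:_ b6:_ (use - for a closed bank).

0: bank 1 row 2 — prev 9 → CONFLICT
1: bank 1 row 2 — prev 2 → HIT
2: bank 4 row 4 — prev 4 → HIT
3: bank 3 row 11 — prev 12 → CONFLICT
4: bank 4 row 1 — prev 4 → CONFLICT
5: bank 4 row 5 — prev 1 → CONFLICT
6: bank 6 row 2 — prev None → EMPTY
7: bank 2 row 13 — prev 3 → CONFLICT
8: bank 0 row 9 — prev 9 → HIT
9: bank 0 row 1 — prev 9 → CONFLICT
10: bank 1 row 0 — prev 2 → CONFLICT
11: bank 3 row 11 — prev 11 → HIT
12: bank 2 row 1 — prev 13 → CONFLICT
13: bank 6 row 0 — prev 2 → CONFLICT
14: bank 0 row 1 — prev 1 → HIT

STATE = b0:1 b1:0 b2:1 b3:11 b4:5 b5:7 b6:0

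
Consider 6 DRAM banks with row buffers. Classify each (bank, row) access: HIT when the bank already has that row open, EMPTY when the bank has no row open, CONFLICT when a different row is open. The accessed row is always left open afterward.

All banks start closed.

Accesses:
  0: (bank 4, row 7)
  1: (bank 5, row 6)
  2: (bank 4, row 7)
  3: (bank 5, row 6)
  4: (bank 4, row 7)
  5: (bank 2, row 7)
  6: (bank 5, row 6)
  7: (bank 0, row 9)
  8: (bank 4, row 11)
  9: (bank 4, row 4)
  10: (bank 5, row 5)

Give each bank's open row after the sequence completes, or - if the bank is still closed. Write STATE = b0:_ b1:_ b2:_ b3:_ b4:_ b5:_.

STATE = b0:9 b1:- b2:7 b3:- b4:4 b5:5

#0 (4,7) E
#1 (5,6) E
#2 (4,7) H  (was 7)
#3 (5,6) H  (was 6)
#4 (4,7) H  (was 7)
#5 (2,7) E
#6 (5,6) H  (was 6)
#7 (0,9) E
#8 (4,11) C  (was 7)
#9 (4,4) C  (was 11)
#10 (5,5) C  (was 6)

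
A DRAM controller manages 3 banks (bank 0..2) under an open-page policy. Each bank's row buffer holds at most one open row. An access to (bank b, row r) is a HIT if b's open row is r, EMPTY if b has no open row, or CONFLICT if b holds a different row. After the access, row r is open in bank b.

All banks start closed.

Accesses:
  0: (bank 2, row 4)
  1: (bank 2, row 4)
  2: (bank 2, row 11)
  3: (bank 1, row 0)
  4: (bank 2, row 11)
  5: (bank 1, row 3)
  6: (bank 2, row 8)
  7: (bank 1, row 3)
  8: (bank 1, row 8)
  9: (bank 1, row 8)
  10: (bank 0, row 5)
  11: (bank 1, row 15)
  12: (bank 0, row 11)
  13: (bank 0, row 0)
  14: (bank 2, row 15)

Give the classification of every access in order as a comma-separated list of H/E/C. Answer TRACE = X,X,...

step 0: bank2 None->4 [EMPTY]
step 1: bank2 4->4 [HIT]
step 2: bank2 4->11 [CONFLICT]
step 3: bank1 None->0 [EMPTY]
step 4: bank2 11->11 [HIT]
step 5: bank1 0->3 [CONFLICT]
step 6: bank2 11->8 [CONFLICT]
step 7: bank1 3->3 [HIT]
step 8: bank1 3->8 [CONFLICT]
step 9: bank1 8->8 [HIT]
step 10: bank0 None->5 [EMPTY]
step 11: bank1 8->15 [CONFLICT]
step 12: bank0 5->11 [CONFLICT]
step 13: bank0 11->0 [CONFLICT]
step 14: bank2 8->15 [CONFLICT]

TRACE = E,H,C,E,H,C,C,H,C,H,E,C,C,C,C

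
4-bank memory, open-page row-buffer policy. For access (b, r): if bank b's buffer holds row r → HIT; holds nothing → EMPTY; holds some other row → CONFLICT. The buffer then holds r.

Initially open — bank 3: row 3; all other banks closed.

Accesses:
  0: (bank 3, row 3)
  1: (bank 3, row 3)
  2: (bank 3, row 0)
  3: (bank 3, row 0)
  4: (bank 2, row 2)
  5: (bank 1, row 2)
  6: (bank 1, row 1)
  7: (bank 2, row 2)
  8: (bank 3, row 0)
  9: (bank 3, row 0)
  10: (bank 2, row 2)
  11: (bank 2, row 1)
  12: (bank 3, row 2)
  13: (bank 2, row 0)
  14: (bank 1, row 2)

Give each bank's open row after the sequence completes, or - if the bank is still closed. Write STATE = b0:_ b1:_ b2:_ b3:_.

0: bank 3 row 3 — prev 3 → HIT
1: bank 3 row 3 — prev 3 → HIT
2: bank 3 row 0 — prev 3 → CONFLICT
3: bank 3 row 0 — prev 0 → HIT
4: bank 2 row 2 — prev None → EMPTY
5: bank 1 row 2 — prev None → EMPTY
6: bank 1 row 1 — prev 2 → CONFLICT
7: bank 2 row 2 — prev 2 → HIT
8: bank 3 row 0 — prev 0 → HIT
9: bank 3 row 0 — prev 0 → HIT
10: bank 2 row 2 — prev 2 → HIT
11: bank 2 row 1 — prev 2 → CONFLICT
12: bank 3 row 2 — prev 0 → CONFLICT
13: bank 2 row 0 — prev 1 → CONFLICT
14: bank 1 row 2 — prev 1 → CONFLICT

STATE = b0:- b1:2 b2:0 b3:2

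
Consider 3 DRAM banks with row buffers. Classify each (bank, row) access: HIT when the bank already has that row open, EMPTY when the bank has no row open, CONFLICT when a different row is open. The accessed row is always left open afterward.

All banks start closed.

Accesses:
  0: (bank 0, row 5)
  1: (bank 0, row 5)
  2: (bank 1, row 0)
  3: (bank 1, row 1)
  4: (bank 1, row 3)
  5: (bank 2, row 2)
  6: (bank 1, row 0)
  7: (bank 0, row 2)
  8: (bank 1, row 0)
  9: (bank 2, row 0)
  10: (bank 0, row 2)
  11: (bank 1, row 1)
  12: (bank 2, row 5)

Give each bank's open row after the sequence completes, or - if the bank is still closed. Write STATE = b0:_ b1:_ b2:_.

STATE = b0:2 b1:1 b2:5

0: bank 0 row 5 — prev None → EMPTY
1: bank 0 row 5 — prev 5 → HIT
2: bank 1 row 0 — prev None → EMPTY
3: bank 1 row 1 — prev 0 → CONFLICT
4: bank 1 row 3 — prev 1 → CONFLICT
5: bank 2 row 2 — prev None → EMPTY
6: bank 1 row 0 — prev 3 → CONFLICT
7: bank 0 row 2 — prev 5 → CONFLICT
8: bank 1 row 0 — prev 0 → HIT
9: bank 2 row 0 — prev 2 → CONFLICT
10: bank 0 row 2 — prev 2 → HIT
11: bank 1 row 1 — prev 0 → CONFLICT
12: bank 2 row 5 — prev 0 → CONFLICT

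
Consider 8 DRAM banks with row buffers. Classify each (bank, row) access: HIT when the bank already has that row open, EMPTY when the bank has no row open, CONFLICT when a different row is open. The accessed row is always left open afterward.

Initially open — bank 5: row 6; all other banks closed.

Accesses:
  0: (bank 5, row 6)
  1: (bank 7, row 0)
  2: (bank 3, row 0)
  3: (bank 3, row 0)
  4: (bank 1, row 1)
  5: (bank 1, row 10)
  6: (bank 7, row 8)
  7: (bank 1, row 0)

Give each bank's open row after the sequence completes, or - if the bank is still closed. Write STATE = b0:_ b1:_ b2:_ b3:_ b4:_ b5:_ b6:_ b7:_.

STATE = b0:- b1:0 b2:- b3:0 b4:- b5:6 b6:- b7:8

#0 (5,6) H  (was 6)
#1 (7,0) E
#2 (3,0) E
#3 (3,0) H  (was 0)
#4 (1,1) E
#5 (1,10) C  (was 1)
#6 (7,8) C  (was 0)
#7 (1,0) C  (was 10)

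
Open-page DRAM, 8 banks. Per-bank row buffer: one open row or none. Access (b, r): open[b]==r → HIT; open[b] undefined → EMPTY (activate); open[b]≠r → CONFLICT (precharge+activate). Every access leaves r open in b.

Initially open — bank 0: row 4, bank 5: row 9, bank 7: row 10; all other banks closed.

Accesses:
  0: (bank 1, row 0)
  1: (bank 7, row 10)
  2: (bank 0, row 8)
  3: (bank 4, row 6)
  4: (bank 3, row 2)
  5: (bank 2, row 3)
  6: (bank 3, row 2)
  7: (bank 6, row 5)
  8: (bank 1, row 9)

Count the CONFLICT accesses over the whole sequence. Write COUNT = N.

COUNT = 2

#0 (1,0) E
#1 (7,10) H  (was 10)
#2 (0,8) C  (was 4)
#3 (4,6) E
#4 (3,2) E
#5 (2,3) E
#6 (3,2) H  (was 2)
#7 (6,5) E
#8 (1,9) C  (was 0)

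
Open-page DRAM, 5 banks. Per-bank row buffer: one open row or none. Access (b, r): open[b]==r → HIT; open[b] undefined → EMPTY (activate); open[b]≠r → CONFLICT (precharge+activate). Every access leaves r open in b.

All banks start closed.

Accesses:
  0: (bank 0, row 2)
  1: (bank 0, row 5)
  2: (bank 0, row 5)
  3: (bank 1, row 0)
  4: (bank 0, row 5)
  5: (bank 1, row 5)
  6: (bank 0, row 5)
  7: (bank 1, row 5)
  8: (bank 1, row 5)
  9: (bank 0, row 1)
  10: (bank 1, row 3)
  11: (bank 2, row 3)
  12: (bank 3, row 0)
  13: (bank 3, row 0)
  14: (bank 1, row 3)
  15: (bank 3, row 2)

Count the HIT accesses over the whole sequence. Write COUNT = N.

  [0] b0 r2: no row ⇒ E
  [1] b0 r5: had r2 ⇒ C
  [2] b0 r5: had r5 ⇒ H
  [3] b1 r0: no row ⇒ E
  [4] b0 r5: had r5 ⇒ H
  [5] b1 r5: had r0 ⇒ C
  [6] b0 r5: had r5 ⇒ H
  [7] b1 r5: had r5 ⇒ H
  [8] b1 r5: had r5 ⇒ H
  [9] b0 r1: had r5 ⇒ C
  [10] b1 r3: had r5 ⇒ C
  [11] b2 r3: no row ⇒ E
  [12] b3 r0: no row ⇒ E
  [13] b3 r0: had r0 ⇒ H
  [14] b1 r3: had r3 ⇒ H
  [15] b3 r2: had r0 ⇒ C

COUNT = 7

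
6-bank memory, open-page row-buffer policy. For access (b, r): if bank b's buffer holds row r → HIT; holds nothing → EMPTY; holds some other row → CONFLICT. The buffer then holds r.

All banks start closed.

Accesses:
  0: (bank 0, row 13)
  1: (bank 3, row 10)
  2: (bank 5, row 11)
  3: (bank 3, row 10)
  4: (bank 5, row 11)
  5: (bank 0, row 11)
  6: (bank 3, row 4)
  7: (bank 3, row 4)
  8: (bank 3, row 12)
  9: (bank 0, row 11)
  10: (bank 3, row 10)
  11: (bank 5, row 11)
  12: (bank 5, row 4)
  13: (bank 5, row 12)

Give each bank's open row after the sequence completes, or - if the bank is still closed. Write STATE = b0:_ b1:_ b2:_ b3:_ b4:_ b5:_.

STATE = b0:11 b1:- b2:- b3:10 b4:- b5:12

#0 (0,13) E
#1 (3,10) E
#2 (5,11) E
#3 (3,10) H  (was 10)
#4 (5,11) H  (was 11)
#5 (0,11) C  (was 13)
#6 (3,4) C  (was 10)
#7 (3,4) H  (was 4)
#8 (3,12) C  (was 4)
#9 (0,11) H  (was 11)
#10 (3,10) C  (was 12)
#11 (5,11) H  (was 11)
#12 (5,4) C  (was 11)
#13 (5,12) C  (was 4)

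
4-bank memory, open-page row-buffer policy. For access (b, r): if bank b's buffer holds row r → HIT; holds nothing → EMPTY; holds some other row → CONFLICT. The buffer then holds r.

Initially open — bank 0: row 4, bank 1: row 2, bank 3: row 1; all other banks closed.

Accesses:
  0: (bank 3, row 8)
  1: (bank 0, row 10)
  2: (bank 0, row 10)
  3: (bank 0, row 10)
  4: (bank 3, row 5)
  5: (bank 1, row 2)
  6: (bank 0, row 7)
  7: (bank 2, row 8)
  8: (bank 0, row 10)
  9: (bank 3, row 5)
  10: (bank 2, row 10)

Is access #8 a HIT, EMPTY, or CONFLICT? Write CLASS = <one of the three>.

CLASS = CONFLICT

step 0: bank3 1->8 [CONFLICT]
step 1: bank0 4->10 [CONFLICT]
step 2: bank0 10->10 [HIT]
step 3: bank0 10->10 [HIT]
step 4: bank3 8->5 [CONFLICT]
step 5: bank1 2->2 [HIT]
step 6: bank0 10->7 [CONFLICT]
step 7: bank2 None->8 [EMPTY]
step 8: bank0 7->10 [CONFLICT]
step 9: bank3 5->5 [HIT]
step 10: bank2 8->10 [CONFLICT]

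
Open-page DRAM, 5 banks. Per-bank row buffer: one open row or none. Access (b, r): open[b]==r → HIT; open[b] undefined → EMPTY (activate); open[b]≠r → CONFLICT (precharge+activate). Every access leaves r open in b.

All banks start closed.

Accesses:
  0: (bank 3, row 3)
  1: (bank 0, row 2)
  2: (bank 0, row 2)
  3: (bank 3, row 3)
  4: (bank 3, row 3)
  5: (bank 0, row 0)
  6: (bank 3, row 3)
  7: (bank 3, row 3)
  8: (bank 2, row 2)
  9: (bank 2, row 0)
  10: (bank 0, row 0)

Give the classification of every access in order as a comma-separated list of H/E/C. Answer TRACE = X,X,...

TRACE = E,E,H,H,H,C,H,H,E,C,H

step 0: bank3 None->3 [EMPTY]
step 1: bank0 None->2 [EMPTY]
step 2: bank0 2->2 [HIT]
step 3: bank3 3->3 [HIT]
step 4: bank3 3->3 [HIT]
step 5: bank0 2->0 [CONFLICT]
step 6: bank3 3->3 [HIT]
step 7: bank3 3->3 [HIT]
step 8: bank2 None->2 [EMPTY]
step 9: bank2 2->0 [CONFLICT]
step 10: bank0 0->0 [HIT]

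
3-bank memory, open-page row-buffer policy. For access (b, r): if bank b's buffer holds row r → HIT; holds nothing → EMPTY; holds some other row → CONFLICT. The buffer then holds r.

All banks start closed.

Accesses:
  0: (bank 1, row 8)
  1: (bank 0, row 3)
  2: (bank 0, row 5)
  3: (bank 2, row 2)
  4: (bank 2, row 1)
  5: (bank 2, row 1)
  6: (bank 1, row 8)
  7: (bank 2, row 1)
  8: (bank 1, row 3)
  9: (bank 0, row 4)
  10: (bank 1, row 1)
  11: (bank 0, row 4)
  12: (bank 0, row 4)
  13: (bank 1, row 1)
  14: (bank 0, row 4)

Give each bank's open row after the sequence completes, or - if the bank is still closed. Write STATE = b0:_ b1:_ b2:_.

step 0: bank1 None->8 [EMPTY]
step 1: bank0 None->3 [EMPTY]
step 2: bank0 3->5 [CONFLICT]
step 3: bank2 None->2 [EMPTY]
step 4: bank2 2->1 [CONFLICT]
step 5: bank2 1->1 [HIT]
step 6: bank1 8->8 [HIT]
step 7: bank2 1->1 [HIT]
step 8: bank1 8->3 [CONFLICT]
step 9: bank0 5->4 [CONFLICT]
step 10: bank1 3->1 [CONFLICT]
step 11: bank0 4->4 [HIT]
step 12: bank0 4->4 [HIT]
step 13: bank1 1->1 [HIT]
step 14: bank0 4->4 [HIT]

STATE = b0:4 b1:1 b2:1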